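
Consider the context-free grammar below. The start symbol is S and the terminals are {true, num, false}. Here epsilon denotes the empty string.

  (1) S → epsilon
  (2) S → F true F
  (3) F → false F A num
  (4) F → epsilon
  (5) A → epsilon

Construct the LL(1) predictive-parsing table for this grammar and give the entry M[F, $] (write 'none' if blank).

F → epsilon

FIRST(F) = {epsilon, false}
FIRST(A) = {epsilon}
FIRST(S) = {epsilon, false, true}  (via F true F)
FOLLOW(S) includes $ since S is the start symbol.
FOLLOW(S): S appears on no right-hand side. Thus FOLLOW(S) = {$}.
FOLLOW(F): in S→F true F (occurrence 1), F is followed by true F with FIRST {true}; in S→F true F (occurrence 2), the suffix after F is empty, so FOLLOW(F) ⊇ FOLLOW(S) = {$}; in F→false F A num, F is followed by A num with FIRST {num}. Thus FOLLOW(F) = {$, num, true}.
For F → false F A num: FIRST(false F A num) = {false}, so it goes in M[F, t] for t ∈ {false}.
For F → epsilon: FIRST(epsilon) = {epsilon}, so it goes in M[F, t] for t ∈ {}; since epsilon ∈ FIRST, also for every t ∈ FOLLOW(F) = {$, num, true}.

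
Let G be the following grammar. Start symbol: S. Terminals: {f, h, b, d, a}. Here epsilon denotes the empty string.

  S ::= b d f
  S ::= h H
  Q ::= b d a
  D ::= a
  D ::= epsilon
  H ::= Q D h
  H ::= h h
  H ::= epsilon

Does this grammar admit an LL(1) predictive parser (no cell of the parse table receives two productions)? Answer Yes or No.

Yes

FIRST(S) = {b, h}
FIRST(Q) = {b}
FIRST(D) = {epsilon, a}
FIRST(H) = {epsilon, b, h}
FOLLOW(S) = {$}
FOLLOW(Q) = {a, h}
FOLLOW(D) = {h}
FOLLOW(H) = {$}
Each cell of M receives at most one production.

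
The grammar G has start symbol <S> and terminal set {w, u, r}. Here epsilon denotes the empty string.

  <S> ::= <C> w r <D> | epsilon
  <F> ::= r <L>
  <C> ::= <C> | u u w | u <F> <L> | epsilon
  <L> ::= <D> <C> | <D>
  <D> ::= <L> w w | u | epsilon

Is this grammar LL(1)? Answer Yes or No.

No

FIRST(<S>) = {epsilon, u, w}
FIRST(<F>) = {r}
FIRST(<C>) = {epsilon, u}
FIRST(<L>) = {epsilon, u, w}
FIRST(<D>) = {epsilon, u, w}
FOLLOW(<S>) = {$}
FOLLOW(<F>) = {u, w}
FOLLOW(<C>) = {u, w}
FOLLOW(<L>) = {u, w}
FOLLOW(<D>) = {$, u, w}
Cell M[<C>, u] receives both <C> ::= <C> and <C> ::= u u w and <C> ::= u <F> <L> and <C> ::= epsilon — the grammar is not LL(1).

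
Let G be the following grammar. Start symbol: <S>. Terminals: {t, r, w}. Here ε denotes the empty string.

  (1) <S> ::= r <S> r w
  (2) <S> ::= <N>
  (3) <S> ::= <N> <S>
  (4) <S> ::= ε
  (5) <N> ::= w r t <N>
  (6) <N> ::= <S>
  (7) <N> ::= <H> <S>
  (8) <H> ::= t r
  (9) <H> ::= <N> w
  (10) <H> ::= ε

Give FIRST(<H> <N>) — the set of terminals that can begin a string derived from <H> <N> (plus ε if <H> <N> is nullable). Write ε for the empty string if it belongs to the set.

{ε, r, t, w}

FIRST(<S>): from <S>::=r <S> r w we get {r}; from <S>::=<N> we get {ε, r, t, w}; from <S>::=<N> <S> we get {ε, r, t, w}; from <S>::=ε we get {ε}. So FIRST(<S>) = {ε, r, t, w}.
FIRST(<N>): from <N>::=w r t <N> we get {w}; from <N>::=<S> we get {ε, r, t, w}; from <N>::=<H> <S> we get {ε, r, t, w}. So FIRST(<N>) = {ε, r, t, w}.
FIRST(<H>): from <H>::=t r we get {t}; from <H>::=<N> w we get {r, t, w}; from <H>::=ε we get {ε}. So FIRST(<H>) = {ε, r, t, w}.
FIRST(<H> <N>): take FIRST of each symbol in turn, carrying on past any symbol whose FIRST contains ε; result {ε, r, t, w}.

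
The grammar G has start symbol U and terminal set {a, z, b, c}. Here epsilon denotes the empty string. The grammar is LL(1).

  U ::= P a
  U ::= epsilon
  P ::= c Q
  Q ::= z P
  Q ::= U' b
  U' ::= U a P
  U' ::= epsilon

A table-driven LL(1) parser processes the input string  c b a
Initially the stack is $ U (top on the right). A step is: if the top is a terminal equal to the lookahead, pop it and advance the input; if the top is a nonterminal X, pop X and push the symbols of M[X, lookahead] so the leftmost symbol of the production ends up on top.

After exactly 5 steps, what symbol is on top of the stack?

b

     Stack     Input    Action
  1  $ U       c b a $  expand U ::= P a
  2  $ a P     c b a $  expand P ::= c Q
  3  $ a Q c   c b a $  match c
  4  $ a Q     b a $    expand Q ::= U' b
  5  $ a b U'  b a $    expand U' ::= epsilon
Stack after step 5: $ a b (top = b).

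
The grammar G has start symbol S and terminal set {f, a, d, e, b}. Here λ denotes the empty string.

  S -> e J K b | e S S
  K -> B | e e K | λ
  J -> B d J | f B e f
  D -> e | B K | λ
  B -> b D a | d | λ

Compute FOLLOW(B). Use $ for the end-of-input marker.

{a, b, d, e}

FIRST(S): from S->e J K b we get {e}; from S->e S S we get {e}. So FIRST(S) = {e}.
FIRST(B): from B->b D a we get {b}; from B->d we get {d}; from B->λ we get {λ}. So FIRST(B) = {λ, b, d}.
FIRST(K): from K->B we get {λ, b, d}; from K->e e K we get {e}; from K->λ we get {λ}. So FIRST(K) = {λ, b, d, e}.
FIRST(J): from J->B d J we get {b, d}; from J->f B e f we get {f}. So FIRST(J) = {b, d, f}.
FIRST(D): from D->e we get {e}; from D->B K we get {λ, b, d, e}; from D->λ we get {λ}. So FIRST(D) = {λ, b, d, e}.
FOLLOW(S) includes $ since S is the start symbol.
FOLLOW(S): in S->e S S (occurrence 1), S is followed by S with FIRST {e}; in S->e S S (occurrence 2), the suffix after S is empty (adds nothing new). Thus FOLLOW(S) = {$, e}.
FOLLOW(J): in S->e J K b, J is followed by K b with FIRST {b, d, e}; in J->B d J, the suffix after J is empty (adds nothing new). Thus FOLLOW(J) = {b, d, e}.
FOLLOW(D): in B->b D a, D is followed by a with FIRST {a}. Thus FOLLOW(D) = {a}.
FOLLOW(K): in S->e J K b, K is followed by b with FIRST {b}; in K->e e K, the suffix after K is empty (adds nothing new); in D->B K, the suffix after K is empty, so FOLLOW(K) ⊇ FOLLOW(D) = {a}. Thus FOLLOW(K) = {a, b}.
FOLLOW(B): in K->B, the suffix after B is empty, so FOLLOW(B) ⊇ FOLLOW(K) = {a, b}; in J->B d J, B is followed by d J with FIRST {d}; in J->f B e f, B is followed by e f with FIRST {e}; in D->B K, B is followed by K with FIRST {λ, b, d, e}; in D->B K, the suffix after B is nullable, so FOLLOW(B) ⊇ FOLLOW(D) = {a}. Thus FOLLOW(B) = {a, b, d, e}.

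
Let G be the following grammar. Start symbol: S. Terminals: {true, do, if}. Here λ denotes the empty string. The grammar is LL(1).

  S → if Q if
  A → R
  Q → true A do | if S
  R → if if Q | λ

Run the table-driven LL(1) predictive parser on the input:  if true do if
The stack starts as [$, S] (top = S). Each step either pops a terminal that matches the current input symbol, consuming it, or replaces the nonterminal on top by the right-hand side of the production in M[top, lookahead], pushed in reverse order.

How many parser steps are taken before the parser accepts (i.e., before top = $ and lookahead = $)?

step 1: stack=$ S  input=if true do if $  — expand S → if Q if
step 2: stack=$ if Q if  input=if true do if $  — match if
step 3: stack=$ if Q  input=true do if $  — expand Q → true A do
step 4: stack=$ if do A true  input=true do if $  — match true
step 5: stack=$ if do A  input=do if $  — expand A → R
step 6: stack=$ if do R  input=do if $  — expand R → λ
step 7: stack=$ if do  input=do if $  — match do
step 8: stack=$ if  input=if $  — match if
Accept reached after 8 steps.

8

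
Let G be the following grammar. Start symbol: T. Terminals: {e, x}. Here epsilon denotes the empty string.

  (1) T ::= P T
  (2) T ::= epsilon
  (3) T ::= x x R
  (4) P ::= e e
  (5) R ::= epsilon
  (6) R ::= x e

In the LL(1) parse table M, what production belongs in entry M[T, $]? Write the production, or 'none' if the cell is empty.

T ::= epsilon

FIRST(P): from P::=e e we get {e}. So FIRST(P) = {e}.
FIRST(R): from R::=epsilon we get {epsilon}; from R::=x e we get {x}. So FIRST(R) = {epsilon, x}.
FIRST(T): from T::=P T we get {e}; from T::=epsilon we get {epsilon}; from T::=x x R we get {x}. So FIRST(T) = {epsilon, e, x}.
FOLLOW(T) includes $ since T is the start symbol.
FOLLOW(T): in T::=P T, the suffix after T is empty (adds nothing new). Thus FOLLOW(T) = {$}.
For T ::= P T: FIRST(P T) = {e}, so it goes in M[T, t] for t ∈ {e}.
For T ::= epsilon: FIRST(epsilon) = {epsilon}, so it goes in M[T, t] for t ∈ {}; since epsilon ∈ FIRST, also for every t ∈ FOLLOW(T) = {$}.
For T ::= x x R: FIRST(x x R) = {x}, so it goes in M[T, t] for t ∈ {x}.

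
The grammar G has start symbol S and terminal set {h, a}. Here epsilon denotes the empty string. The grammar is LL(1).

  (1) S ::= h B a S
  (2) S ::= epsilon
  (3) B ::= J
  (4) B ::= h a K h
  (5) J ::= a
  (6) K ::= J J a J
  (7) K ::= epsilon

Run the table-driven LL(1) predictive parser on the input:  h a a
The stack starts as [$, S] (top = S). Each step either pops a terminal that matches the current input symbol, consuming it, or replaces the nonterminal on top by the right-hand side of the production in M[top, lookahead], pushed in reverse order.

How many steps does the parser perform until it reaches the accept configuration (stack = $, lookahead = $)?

7

step 1: stack=$ S  input=h a a $  — expand S ::= h B a S
step 2: stack=$ S a B h  input=h a a $  — match h
step 3: stack=$ S a B  input=a a $  — expand B ::= J
step 4: stack=$ S a J  input=a a $  — expand J ::= a
step 5: stack=$ S a a  input=a a $  — match a
step 6: stack=$ S a  input=a $  — match a
step 7: stack=$ S  input=$  — expand S ::= epsilon
Accept reached after 7 steps.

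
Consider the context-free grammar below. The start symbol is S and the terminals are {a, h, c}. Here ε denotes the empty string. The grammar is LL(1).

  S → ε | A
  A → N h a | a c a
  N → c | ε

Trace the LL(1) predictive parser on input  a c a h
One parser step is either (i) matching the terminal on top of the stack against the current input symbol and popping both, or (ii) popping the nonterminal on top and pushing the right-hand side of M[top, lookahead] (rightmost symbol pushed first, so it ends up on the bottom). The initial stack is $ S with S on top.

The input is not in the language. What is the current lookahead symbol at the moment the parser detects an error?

h

     Stack    Input      Action
  1  $ S      a c a h $  expand S → A
  2  $ A      a c a h $  expand A → a c a
  3  $ a c a  a c a h $  match a
  4  $ a c    c a h $    match c
  5  $ a      a h $      match a
  6  $        h $        error: stack empty but input remains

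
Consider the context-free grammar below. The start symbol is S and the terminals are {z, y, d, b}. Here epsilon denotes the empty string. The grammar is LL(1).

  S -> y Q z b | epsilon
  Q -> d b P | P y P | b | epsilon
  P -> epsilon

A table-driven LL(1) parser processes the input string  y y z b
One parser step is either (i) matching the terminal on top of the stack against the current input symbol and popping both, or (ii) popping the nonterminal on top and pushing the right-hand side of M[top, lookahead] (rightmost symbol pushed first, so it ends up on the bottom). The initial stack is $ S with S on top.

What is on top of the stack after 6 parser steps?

     Stack        Input      Action
  1  $ S          y y z b $  expand S -> y Q z b
  2  $ b z Q y    y y z b $  match y
  3  $ b z Q      y z b $    expand Q -> P y P
  4  $ b z P y P  y z b $    expand P -> epsilon
  5  $ b z P y    y z b $    match y
  6  $ b z P      z b $      expand P -> epsilon
Stack after step 6: $ b z (top = z).

z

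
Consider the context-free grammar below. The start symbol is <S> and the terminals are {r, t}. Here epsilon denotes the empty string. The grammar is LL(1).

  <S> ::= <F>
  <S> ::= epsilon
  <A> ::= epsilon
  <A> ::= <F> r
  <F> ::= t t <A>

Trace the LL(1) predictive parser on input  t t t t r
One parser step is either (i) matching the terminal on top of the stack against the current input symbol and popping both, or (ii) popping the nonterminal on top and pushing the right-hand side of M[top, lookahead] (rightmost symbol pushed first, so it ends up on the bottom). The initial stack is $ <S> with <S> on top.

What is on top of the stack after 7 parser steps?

t

     Stack        Input        Action
  1  $ <S>        t t t t r $  expand <S> ::= <F>
  2  $ <F>        t t t t r $  expand <F> ::= t t <A>
  3  $ <A> t t    t t t t r $  match t
  4  $ <A> t      t t t r $    match t
  5  $ <A>        t t r $      expand <A> ::= <F> r
  6  $ r <F>      t t r $      expand <F> ::= t t <A>
  7  $ r <A> t t  t t r $      match t
Stack after step 7: $ r <A> t (top = t).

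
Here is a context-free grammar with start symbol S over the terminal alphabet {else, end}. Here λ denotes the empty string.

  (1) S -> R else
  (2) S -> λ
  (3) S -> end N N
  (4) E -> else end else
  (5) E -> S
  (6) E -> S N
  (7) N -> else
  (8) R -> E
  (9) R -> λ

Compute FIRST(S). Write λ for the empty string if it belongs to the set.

FIRST(N) = {else}
FIRST(S) = {λ, else, end}  (via R else)
FIRST(E) = {λ, else, end}  (via S, S N)
FIRST(R) = {λ, else, end}  (via E)

{λ, else, end}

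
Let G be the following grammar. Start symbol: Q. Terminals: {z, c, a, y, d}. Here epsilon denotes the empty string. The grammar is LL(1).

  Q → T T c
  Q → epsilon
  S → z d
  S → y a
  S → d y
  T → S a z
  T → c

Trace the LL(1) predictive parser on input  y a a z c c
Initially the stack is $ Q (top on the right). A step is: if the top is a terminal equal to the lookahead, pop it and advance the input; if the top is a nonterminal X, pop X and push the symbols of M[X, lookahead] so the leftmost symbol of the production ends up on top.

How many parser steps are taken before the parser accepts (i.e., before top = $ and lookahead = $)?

10

      Stack          Input          Action
   1  $ Q            y a a z c c $  expand Q → T T c
   2  $ c T T        y a a z c c $  expand T → S a z
   3  $ c T z a S    y a a z c c $  expand S → y a
   4  $ c T z a a y  y a a z c c $  match y
   5  $ c T z a a    a a z c c $    match a
   6  $ c T z a      a z c c $      match a
   7  $ c T z        z c c $        match z
   8  $ c T          c c $          expand T → c
   9  $ c c          c c $          match c
  10  $ c            c $            match c
Accept reached after 10 steps.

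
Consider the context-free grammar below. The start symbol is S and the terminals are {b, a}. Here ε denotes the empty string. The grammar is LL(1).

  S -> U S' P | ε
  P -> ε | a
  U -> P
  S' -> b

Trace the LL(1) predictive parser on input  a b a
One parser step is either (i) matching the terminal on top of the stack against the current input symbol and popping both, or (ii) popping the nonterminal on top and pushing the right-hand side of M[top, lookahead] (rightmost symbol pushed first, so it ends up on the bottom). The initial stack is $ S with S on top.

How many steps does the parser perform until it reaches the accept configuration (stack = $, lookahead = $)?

     Stack     Input    Action
  1  $ S       a b a $  expand S -> U S' P
  2  $ P S' U  a b a $  expand U -> P
  3  $ P S' P  a b a $  expand P -> a
  4  $ P S' a  a b a $  match a
  5  $ P S'    b a $    expand S' -> b
  6  $ P b     b a $    match b
  7  $ P       a $      expand P -> a
  8  $ a       a $      match a
Accept reached after 8 steps.

8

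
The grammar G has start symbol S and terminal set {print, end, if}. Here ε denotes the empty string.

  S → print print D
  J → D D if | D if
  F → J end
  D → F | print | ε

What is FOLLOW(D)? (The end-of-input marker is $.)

FIRST(S) = {print}
FIRST(J) = {if, print}  (via D D if, D if)
FIRST(F) = {if, print}  (via J end)
FIRST(D) = {ε, if, print}  (via F)
FOLLOW(S) includes $ since S is the start symbol.
FOLLOW(S): S appears on no right-hand side. Thus FOLLOW(S) = {$}.
FOLLOW(J): in F→J end, J is followed by end with FIRST {end}. Thus FOLLOW(J) = {end}.
FOLLOW(D): in S→print print D, the suffix after D is empty, so FOLLOW(D) ⊇ FOLLOW(S) = {$}; in J→D D if (occurrence 1), D is followed by D if with FIRST {if, print}; in J→D D if (occurrence 2), D is followed by if with FIRST {if}; in J→D if, D is followed by if with FIRST {if}. Thus FOLLOW(D) = {$, if, print}.
FOLLOW(F): in D→F, the suffix after F is empty, so FOLLOW(F) ⊇ FOLLOW(D) = {$, if, print}. Thus FOLLOW(F) = {$, if, print}.

{$, if, print}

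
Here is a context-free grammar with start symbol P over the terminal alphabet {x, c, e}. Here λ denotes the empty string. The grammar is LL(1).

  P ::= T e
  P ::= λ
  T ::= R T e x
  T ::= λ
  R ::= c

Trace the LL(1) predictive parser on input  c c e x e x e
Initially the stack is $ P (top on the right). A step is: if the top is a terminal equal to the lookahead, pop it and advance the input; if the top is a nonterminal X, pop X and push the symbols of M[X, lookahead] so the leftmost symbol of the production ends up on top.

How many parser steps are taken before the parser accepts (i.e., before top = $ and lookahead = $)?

      Stack            Input            Action
   1  $ P              c c e x e x e $  expand P ::= T e
   2  $ e T            c c e x e x e $  expand T ::= R T e x
   3  $ e x e T R      c c e x e x e $  expand R ::= c
   4  $ e x e T c      c c e x e x e $  match c
   5  $ e x e T        c e x e x e $    expand T ::= R T e x
   6  $ e x e x e T R  c e x e x e $    expand R ::= c
   7  $ e x e x e T c  c e x e x e $    match c
   8  $ e x e x e T    e x e x e $      expand T ::= λ
   9  $ e x e x e      e x e x e $      match e
  10  $ e x e x        x e x e $        match x
  11  $ e x e          e x e $          match e
  12  $ e x            x e $            match x
  13  $ e              e $              match e
Accept reached after 13 steps.

13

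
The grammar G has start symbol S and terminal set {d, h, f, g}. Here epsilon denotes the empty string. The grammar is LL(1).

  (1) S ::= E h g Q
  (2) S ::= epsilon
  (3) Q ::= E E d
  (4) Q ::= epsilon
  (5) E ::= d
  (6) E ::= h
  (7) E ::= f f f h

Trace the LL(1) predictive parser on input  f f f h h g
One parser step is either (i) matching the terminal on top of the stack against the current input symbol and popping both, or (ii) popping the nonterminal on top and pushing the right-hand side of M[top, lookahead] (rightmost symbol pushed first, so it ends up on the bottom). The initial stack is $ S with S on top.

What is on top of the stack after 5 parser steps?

h

     Stack            Input          Action
  1  $ S              f f f h h g $  expand S ::= E h g Q
  2  $ Q g h E        f f f h h g $  expand E ::= f f f h
  3  $ Q g h h f f f  f f f h h g $  match f
  4  $ Q g h h f f    f f h h g $    match f
  5  $ Q g h h f      f h h g $      match f
Stack after step 5: $ Q g h h (top = h).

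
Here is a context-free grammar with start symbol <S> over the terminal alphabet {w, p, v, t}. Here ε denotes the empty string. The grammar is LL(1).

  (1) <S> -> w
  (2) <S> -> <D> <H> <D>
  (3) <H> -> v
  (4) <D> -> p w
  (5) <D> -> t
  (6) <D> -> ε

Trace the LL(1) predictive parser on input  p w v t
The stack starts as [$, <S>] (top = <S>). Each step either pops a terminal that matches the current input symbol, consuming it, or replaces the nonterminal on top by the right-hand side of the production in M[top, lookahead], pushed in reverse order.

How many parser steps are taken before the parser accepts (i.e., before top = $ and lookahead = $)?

step 1: stack=$ <S>  input=p w v t $  — expand <S> -> <D> <H> <D>
step 2: stack=$ <D> <H> <D>  input=p w v t $  — expand <D> -> p w
step 3: stack=$ <D> <H> w p  input=p w v t $  — match p
step 4: stack=$ <D> <H> w  input=w v t $  — match w
step 5: stack=$ <D> <H>  input=v t $  — expand <H> -> v
step 6: stack=$ <D> v  input=v t $  — match v
step 7: stack=$ <D>  input=t $  — expand <D> -> t
step 8: stack=$ t  input=t $  — match t
Accept reached after 8 steps.

8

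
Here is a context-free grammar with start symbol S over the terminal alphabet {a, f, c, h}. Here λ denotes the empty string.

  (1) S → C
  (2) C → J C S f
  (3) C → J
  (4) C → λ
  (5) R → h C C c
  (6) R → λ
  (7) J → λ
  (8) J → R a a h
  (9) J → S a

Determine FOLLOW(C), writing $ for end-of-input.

{$, a, c, f, h}

FIRST(R): from R→h C C c we get {h}; from R→λ we get {λ}. So FIRST(R) = {λ, h}.
FIRST(S): from S→C we get {λ, a, f, h}. So FIRST(S) = {λ, a, f, h}.
FIRST(J): from J→λ we get {λ}; from J→R a a h we get {a, h}; from J→S a we get {a, f, h}. So FIRST(J) = {λ, a, f, h}.
FIRST(C): from C→J C S f we get {a, f, h}; from C→J we get {λ, a, f, h}; from C→λ we get {λ}. So FIRST(C) = {λ, a, f, h}.
FOLLOW(S) includes $ since S is the start symbol.
FOLLOW(S): in C→J C S f, S is followed by f with FIRST {f}; in J→S a, S is followed by a with FIRST {a}. Thus FOLLOW(S) = {$, a, f}.
FOLLOW(C): in S→C, the suffix after C is empty, so FOLLOW(C) ⊇ FOLLOW(S) = {$, a, f}; in C→J C S f, C is followed by S f with FIRST {a, f, h}; in R→h C C c (occurrence 1), C is followed by C c with FIRST {a, c, f, h}; in R→h C C c (occurrence 2), C is followed by c with FIRST {c}. Thus FOLLOW(C) = {$, a, c, f, h}.
FOLLOW(R): in J→R a a h, R is followed by a a h with FIRST {a}. Thus FOLLOW(R) = {a}.
FOLLOW(J): in C→J C S f, J is followed by C S f with FIRST {a, f, h}; in C→J, the suffix after J is empty, so FOLLOW(J) ⊇ FOLLOW(C) = {$, a, c, f, h}. Thus FOLLOW(J) = {$, a, c, f, h}.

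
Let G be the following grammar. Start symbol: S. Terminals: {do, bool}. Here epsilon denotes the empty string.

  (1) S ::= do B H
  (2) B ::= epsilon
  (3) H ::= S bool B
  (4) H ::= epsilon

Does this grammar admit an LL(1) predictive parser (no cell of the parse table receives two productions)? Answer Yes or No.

FIRST(S) = {do}
FIRST(B) = {epsilon}
FIRST(H) = {epsilon, do}
FOLLOW(S) = {$, bool}
FOLLOW(B) = {$, bool, do}
FOLLOW(H) = {$, bool}
Each cell of M receives at most one production.

Yes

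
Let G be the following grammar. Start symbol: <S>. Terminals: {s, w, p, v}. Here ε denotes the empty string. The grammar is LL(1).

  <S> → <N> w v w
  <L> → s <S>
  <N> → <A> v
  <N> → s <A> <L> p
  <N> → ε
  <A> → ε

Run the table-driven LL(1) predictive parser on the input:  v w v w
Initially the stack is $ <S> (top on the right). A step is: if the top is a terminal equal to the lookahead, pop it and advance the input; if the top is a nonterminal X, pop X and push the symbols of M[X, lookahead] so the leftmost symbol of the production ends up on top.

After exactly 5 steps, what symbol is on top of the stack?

v

     Stack          Input      Action
  1  $ <S>          v w v w $  expand <S> → <N> w v w
  2  $ w v w <N>    v w v w $  expand <N> → <A> v
  3  $ w v w v <A>  v w v w $  expand <A> → ε
  4  $ w v w v      v w v w $  match v
  5  $ w v w        w v w $    match w
Stack after step 5: $ w v (top = v).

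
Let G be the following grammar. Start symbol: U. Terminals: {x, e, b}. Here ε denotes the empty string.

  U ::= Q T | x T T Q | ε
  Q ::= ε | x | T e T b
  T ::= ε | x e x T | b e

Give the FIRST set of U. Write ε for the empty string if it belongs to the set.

{ε, b, e, x}

FIRST(T): from T::=ε we get {ε}; from T::=x e x T we get {x}; from T::=b e we get {b}. So FIRST(T) = {ε, b, x}.
FIRST(Q): from Q::=ε we get {ε}; from Q::=x we get {x}; from Q::=T e T b we get {b, e, x}. So FIRST(Q) = {ε, b, e, x}.
FIRST(U): from U::=Q T we get {ε, b, e, x}; from U::=x T T Q we get {x}; from U::=ε we get {ε}. So FIRST(U) = {ε, b, e, x}.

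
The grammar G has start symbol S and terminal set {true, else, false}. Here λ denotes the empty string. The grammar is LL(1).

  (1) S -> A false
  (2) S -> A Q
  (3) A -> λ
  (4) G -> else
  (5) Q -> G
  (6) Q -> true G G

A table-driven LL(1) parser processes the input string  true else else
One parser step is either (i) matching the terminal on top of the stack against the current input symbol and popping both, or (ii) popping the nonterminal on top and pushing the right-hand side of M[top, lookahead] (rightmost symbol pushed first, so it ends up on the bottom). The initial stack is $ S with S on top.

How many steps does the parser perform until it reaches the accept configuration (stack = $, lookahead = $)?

8

step 1: stack=$ S  input=true else else $  — expand S -> A Q
step 2: stack=$ Q A  input=true else else $  — expand A -> λ
step 3: stack=$ Q  input=true else else $  — expand Q -> true G G
step 4: stack=$ G G true  input=true else else $  — match true
step 5: stack=$ G G  input=else else $  — expand G -> else
step 6: stack=$ G else  input=else else $  — match else
step 7: stack=$ G  input=else $  — expand G -> else
step 8: stack=$ else  input=else $  — match else
Accept reached after 8 steps.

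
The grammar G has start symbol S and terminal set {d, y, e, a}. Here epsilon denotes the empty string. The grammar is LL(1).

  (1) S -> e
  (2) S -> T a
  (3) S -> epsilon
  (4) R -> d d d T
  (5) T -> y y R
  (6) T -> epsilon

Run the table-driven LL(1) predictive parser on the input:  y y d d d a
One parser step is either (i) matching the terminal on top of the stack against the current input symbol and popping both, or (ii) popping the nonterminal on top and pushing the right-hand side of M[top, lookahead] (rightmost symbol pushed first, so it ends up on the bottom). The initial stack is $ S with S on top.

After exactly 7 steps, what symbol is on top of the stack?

d

step 1: stack=$ S  input=y y d d d a $  — expand S -> T a
step 2: stack=$ a T  input=y y d d d a $  — expand T -> y y R
step 3: stack=$ a R y y  input=y y d d d a $  — match y
step 4: stack=$ a R y  input=y d d d a $  — match y
step 5: stack=$ a R  input=d d d a $  — expand R -> d d d T
step 6: stack=$ a T d d d  input=d d d a $  — match d
step 7: stack=$ a T d d  input=d d a $  — match d
Stack after step 7: $ a T d (top = d).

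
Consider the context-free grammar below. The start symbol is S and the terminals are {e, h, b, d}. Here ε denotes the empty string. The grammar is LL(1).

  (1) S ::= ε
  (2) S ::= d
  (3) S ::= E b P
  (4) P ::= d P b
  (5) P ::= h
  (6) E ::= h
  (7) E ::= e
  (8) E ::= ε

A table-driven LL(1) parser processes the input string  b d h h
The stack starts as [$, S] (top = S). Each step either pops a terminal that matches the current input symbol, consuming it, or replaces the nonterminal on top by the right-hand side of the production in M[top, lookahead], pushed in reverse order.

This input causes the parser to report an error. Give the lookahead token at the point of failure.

h

step 1: stack=$ S  input=b d h h $  — expand S ::= E b P
step 2: stack=$ P b E  input=b d h h $  — expand E ::= ε
step 3: stack=$ P b  input=b d h h $  — match b
step 4: stack=$ P  input=d h h $  — expand P ::= d P b
step 5: stack=$ b P d  input=d h h $  — match d
step 6: stack=$ b P  input=h h $  — expand P ::= h
step 7: stack=$ b h  input=h h $  — match h
step 8: stack=$ b  input=h $  — error: top is terminal b but lookahead is h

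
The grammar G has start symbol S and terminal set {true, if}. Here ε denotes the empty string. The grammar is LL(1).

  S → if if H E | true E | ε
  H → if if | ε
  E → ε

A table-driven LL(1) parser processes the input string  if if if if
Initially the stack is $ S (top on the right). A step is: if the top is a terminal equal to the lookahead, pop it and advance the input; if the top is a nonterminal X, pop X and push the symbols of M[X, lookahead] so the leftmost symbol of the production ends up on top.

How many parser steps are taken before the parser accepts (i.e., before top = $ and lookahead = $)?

7

step 1: stack=$ S  input=if if if if $  — expand S → if if H E
step 2: stack=$ E H if if  input=if if if if $  — match if
step 3: stack=$ E H if  input=if if if $  — match if
step 4: stack=$ E H  input=if if $  — expand H → if if
step 5: stack=$ E if if  input=if if $  — match if
step 6: stack=$ E if  input=if $  — match if
step 7: stack=$ E  input=$  — expand E → ε
Accept reached after 7 steps.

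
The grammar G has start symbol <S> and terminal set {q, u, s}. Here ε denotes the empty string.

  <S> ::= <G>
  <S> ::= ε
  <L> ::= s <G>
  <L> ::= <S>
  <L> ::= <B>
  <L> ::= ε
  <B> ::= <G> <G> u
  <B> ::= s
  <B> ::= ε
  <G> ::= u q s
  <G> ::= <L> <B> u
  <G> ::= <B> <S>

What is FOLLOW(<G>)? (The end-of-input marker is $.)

FIRST(<S>) = {ε, s, u}  (via <G>)
FIRST(<L>) = {ε, s, u}  (via <S>, <B>)
FIRST(<B>) = {ε, s, u}  (via <G> <G> u)
FIRST(<G>) = {ε, s, u}  (via <L> <B> u, <B> <S>)
FOLLOW(<S>) includes $ since <S> is the start symbol.
FOLLOW(<L>): in <G>::=<L> <B> u, <L> is followed by <B> u with FIRST {s, u}. Thus FOLLOW(<L>) = {s, u}.
FOLLOW(<S>): in <L>::=<S>, the suffix after <S> is empty, so FOLLOW(<S>) ⊇ FOLLOW(<L>) = {s, u}; in <G>::=<B> <S>, the suffix after <S> is empty, so FOLLOW(<S>) ⊇ FOLLOW(<G>) = {$, s, u}. Thus FOLLOW(<S>) = {$, s, u}.
FOLLOW(<G>): in <S>::=<G>, the suffix after <G> is empty, so FOLLOW(<G>) ⊇ FOLLOW(<S>) = {$, s, u}; in <L>::=s <G>, the suffix after <G> is empty, so FOLLOW(<G>) ⊇ FOLLOW(<L>) = {s, u}; in <B>::=<G> <G> u (occurrence 1), <G> is followed by <G> u with FIRST {s, u}; in <B>::=<G> <G> u (occurrence 2), <G> is followed by u with FIRST {u}. Thus FOLLOW(<G>) = {$, s, u}.
FOLLOW(<B>): in <L>::=<B>, the suffix after <B> is empty, so FOLLOW(<B>) ⊇ FOLLOW(<L>) = {s, u}; in <G>::=<L> <B> u, <B> is followed by u with FIRST {u}; in <G>::=<B> <S>, <B> is followed by <S> with FIRST {ε, s, u}; in <G>::=<B> <S>, the suffix after <B> is nullable, so FOLLOW(<B>) ⊇ FOLLOW(<G>) = {$, s, u}. Thus FOLLOW(<B>) = {$, s, u}.

{$, s, u}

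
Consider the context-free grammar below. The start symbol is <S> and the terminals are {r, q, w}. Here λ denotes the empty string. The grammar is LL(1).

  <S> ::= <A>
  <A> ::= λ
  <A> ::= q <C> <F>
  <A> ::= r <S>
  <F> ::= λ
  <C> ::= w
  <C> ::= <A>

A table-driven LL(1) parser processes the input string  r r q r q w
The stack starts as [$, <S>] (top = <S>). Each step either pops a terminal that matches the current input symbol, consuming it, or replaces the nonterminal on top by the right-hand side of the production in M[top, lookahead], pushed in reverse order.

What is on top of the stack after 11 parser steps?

step 1: stack=$ <S>  input=r r q r q w $  — expand <S> ::= <A>
step 2: stack=$ <A>  input=r r q r q w $  — expand <A> ::= r <S>
step 3: stack=$ <S> r  input=r r q r q w $  — match r
step 4: stack=$ <S>  input=r q r q w $  — expand <S> ::= <A>
step 5: stack=$ <A>  input=r q r q w $  — expand <A> ::= r <S>
step 6: stack=$ <S> r  input=r q r q w $  — match r
step 7: stack=$ <S>  input=q r q w $  — expand <S> ::= <A>
step 8: stack=$ <A>  input=q r q w $  — expand <A> ::= q <C> <F>
step 9: stack=$ <F> <C> q  input=q r q w $  — match q
step 10: stack=$ <F> <C>  input=r q w $  — expand <C> ::= <A>
step 11: stack=$ <F> <A>  input=r q w $  — expand <A> ::= r <S>
Stack after step 11: $ <F> <S> r (top = r).

r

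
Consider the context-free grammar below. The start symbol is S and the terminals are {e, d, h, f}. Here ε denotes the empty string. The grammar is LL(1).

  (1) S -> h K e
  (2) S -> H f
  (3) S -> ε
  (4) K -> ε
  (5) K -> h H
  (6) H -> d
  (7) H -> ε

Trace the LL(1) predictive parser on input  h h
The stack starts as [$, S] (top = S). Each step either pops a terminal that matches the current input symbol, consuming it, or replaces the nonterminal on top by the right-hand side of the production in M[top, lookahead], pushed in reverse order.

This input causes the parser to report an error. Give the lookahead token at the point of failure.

$

     Stack    Input  Action
  1  $ S      h h $  expand S -> h K e
  2  $ e K h  h h $  match h
  3  $ e K    h $    expand K -> h H
  4  $ e H h  h $    match h
  5  $ e H    $      error: M[H, $] is empty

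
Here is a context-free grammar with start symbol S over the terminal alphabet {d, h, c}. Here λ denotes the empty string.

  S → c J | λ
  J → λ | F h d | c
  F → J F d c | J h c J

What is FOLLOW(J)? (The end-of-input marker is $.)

{$, c, d, h}

FIRST(S): from S→c J we get {c}; from S→λ we get {λ}. So FIRST(S) = {λ, c}.
FIRST(J): from J→λ we get {λ}; from J→F h d we get {c, h}; from J→c we get {c}. So FIRST(J) = {λ, c, h}.
FIRST(F): from F→J F d c we get {c, h}; from F→J h c J we get {c, h}. So FIRST(F) = {c, h}.
FOLLOW(S) includes $ since S is the start symbol.
FOLLOW(S): S appears on no right-hand side. Thus FOLLOW(S) = {$}.
FOLLOW(F): in J→F h d, F is followed by h d with FIRST {h}; in F→J F d c, F is followed by d c with FIRST {d}. Thus FOLLOW(F) = {d, h}.
FOLLOW(J): in S→c J, the suffix after J is empty, so FOLLOW(J) ⊇ FOLLOW(S) = {$}; in F→J F d c, J is followed by F d c with FIRST {c, h}; in F→J h c J (occurrence 1), J is followed by h c J with FIRST {h}; in F→J h c J (occurrence 2), the suffix after J is empty, so FOLLOW(J) ⊇ FOLLOW(F) = {d, h}. Thus FOLLOW(J) = {$, c, d, h}.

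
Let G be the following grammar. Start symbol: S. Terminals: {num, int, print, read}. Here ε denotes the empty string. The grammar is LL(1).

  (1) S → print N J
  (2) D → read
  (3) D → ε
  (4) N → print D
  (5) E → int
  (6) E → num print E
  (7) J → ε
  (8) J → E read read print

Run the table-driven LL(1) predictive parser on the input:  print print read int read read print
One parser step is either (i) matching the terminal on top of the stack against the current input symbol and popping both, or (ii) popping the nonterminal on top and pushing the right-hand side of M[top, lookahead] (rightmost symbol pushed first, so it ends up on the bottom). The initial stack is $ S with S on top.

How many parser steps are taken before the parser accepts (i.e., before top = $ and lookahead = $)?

step 1: stack=$ S  input=print print read int read read print $  — expand S → print N J
step 2: stack=$ J N print  input=print print read int read read print $  — match print
step 3: stack=$ J N  input=print read int read read print $  — expand N → print D
step 4: stack=$ J D print  input=print read int read read print $  — match print
step 5: stack=$ J D  input=read int read read print $  — expand D → read
step 6: stack=$ J read  input=read int read read print $  — match read
step 7: stack=$ J  input=int read read print $  — expand J → E read read print
step 8: stack=$ print read read E  input=int read read print $  — expand E → int
step 9: stack=$ print read read int  input=int read read print $  — match int
step 10: stack=$ print read read  input=read read print $  — match read
step 11: stack=$ print read  input=read print $  — match read
step 12: stack=$ print  input=print $  — match print
Accept reached after 12 steps.

12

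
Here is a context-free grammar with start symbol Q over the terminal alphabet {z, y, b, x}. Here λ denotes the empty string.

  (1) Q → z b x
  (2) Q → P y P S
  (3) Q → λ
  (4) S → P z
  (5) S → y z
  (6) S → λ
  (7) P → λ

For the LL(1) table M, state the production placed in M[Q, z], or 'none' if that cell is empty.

Q → z b x

FIRST(P): from P→λ we get {λ}. So FIRST(P) = {λ}.
FIRST(Q): from Q→z b x we get {z}; from Q→P y P S we get {y}; from Q→λ we get {λ}. So FIRST(Q) = {λ, y, z}.
FIRST(S): from S→P z we get {z}; from S→y z we get {y}; from S→λ we get {λ}. So FIRST(S) = {λ, y, z}.
FOLLOW(Q) includes $ since Q is the start symbol.
FOLLOW(Q): Q appears on no right-hand side. Thus FOLLOW(Q) = {$}.
For Q → z b x: FIRST(z b x) = {z}, so it goes in M[Q, t] for t ∈ {z}.
For Q → P y P S: FIRST(P y P S) = {y}, so it goes in M[Q, t] for t ∈ {y}.
For Q → λ: FIRST(λ) = {λ}, so it goes in M[Q, t] for t ∈ {}; since λ ∈ FIRST, also for every t ∈ FOLLOW(Q) = {$}.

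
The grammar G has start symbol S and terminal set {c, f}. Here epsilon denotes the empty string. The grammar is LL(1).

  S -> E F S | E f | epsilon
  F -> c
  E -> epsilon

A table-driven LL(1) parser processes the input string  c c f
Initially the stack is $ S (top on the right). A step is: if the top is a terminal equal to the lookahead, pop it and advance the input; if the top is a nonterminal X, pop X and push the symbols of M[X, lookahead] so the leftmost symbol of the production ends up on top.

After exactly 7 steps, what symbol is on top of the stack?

step 1: stack=$ S  input=c c f $  — expand S -> E F S
step 2: stack=$ S F E  input=c c f $  — expand E -> epsilon
step 3: stack=$ S F  input=c c f $  — expand F -> c
step 4: stack=$ S c  input=c c f $  — match c
step 5: stack=$ S  input=c f $  — expand S -> E F S
step 6: stack=$ S F E  input=c f $  — expand E -> epsilon
step 7: stack=$ S F  input=c f $  — expand F -> c
Stack after step 7: $ S c (top = c).

c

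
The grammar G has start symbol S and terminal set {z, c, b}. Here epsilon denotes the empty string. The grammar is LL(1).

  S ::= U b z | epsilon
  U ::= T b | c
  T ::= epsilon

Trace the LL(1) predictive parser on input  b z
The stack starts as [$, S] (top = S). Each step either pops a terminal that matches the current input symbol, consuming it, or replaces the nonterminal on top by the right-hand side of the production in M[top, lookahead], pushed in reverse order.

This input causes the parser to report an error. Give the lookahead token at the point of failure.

z

     Stack      Input  Action
  1  $ S        b z $  expand S ::= U b z
  2  $ z b U    b z $  expand U ::= T b
  3  $ z b b T  b z $  expand T ::= epsilon
  4  $ z b b    b z $  match b
  5  $ z b      z $    error: top is terminal b but lookahead is z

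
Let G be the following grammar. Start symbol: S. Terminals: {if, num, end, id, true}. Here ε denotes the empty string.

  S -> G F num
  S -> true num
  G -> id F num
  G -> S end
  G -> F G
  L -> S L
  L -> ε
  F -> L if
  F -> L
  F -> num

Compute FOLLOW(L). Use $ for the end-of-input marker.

FIRST(S) = {id, if, num, true}  (via G F num)
FIRST(L) = {ε, id, if, num, true}  (via S L)
FIRST(F) = {ε, id, if, num, true}  (via L if, L)
FIRST(G) = {id, if, num, true}  (via S end, F G)
FOLLOW(S) includes $ since S is the start symbol.
FOLLOW(G): in S->G F num, G is followed by F num with FIRST {id, if, num, true}; in G->F G, the suffix after G is empty (adds nothing new). Thus FOLLOW(G) = {id, if, num, true}.
FOLLOW(F): in S->G F num, F is followed by num with FIRST {num}; in G->id F num, F is followed by num with FIRST {num}; in G->F G, F is followed by G with FIRST {id, if, num, true}. Thus FOLLOW(F) = {id, if, num, true}.
FOLLOW(L): in L->S L, the suffix after L is empty (adds nothing new); in F->L if, L is followed by if with FIRST {if}; in F->L, the suffix after L is empty, so FOLLOW(L) ⊇ FOLLOW(F) = {id, if, num, true}. Thus FOLLOW(L) = {id, if, num, true}.
FOLLOW(S): in G->S end, S is followed by end with FIRST {end}; in L->S L, S is followed by L with FIRST {ε, id, if, num, true}; in L->S L, the suffix after S is nullable, so FOLLOW(S) ⊇ FOLLOW(L) = {id, if, num, true}. Thus FOLLOW(S) = {$, end, id, if, num, true}.

{id, if, num, true}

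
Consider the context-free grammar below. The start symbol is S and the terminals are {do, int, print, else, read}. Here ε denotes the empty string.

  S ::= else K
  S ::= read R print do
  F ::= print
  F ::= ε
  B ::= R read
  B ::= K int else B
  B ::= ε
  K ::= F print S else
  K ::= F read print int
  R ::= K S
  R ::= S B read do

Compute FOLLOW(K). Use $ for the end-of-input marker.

{$, else, int, print, read}

FIRST(S): from S::=else K we get {else}; from S::=read R print do we get {read}. So FIRST(S) = {else, read}.
FIRST(F): from F::=print we get {print}; from F::=ε we get {ε}. So FIRST(F) = {ε, print}.
FIRST(K): from K::=F print S else we get {print}; from K::=F read print int we get {print, read}. So FIRST(K) = {print, read}.
FIRST(R): from R::=K S we get {print, read}; from R::=S B read do we get {else, read}. So FIRST(R) = {else, print, read}.
FIRST(B): from B::=R read we get {else, print, read}; from B::=K int else B we get {print, read}; from B::=ε we get {ε}. So FIRST(B) = {ε, else, print, read}.
FOLLOW(S) includes $ since S is the start symbol.
FOLLOW(F): in K::=F print S else, F is followed by print S else with FIRST {print}; in K::=F read print int, F is followed by read print int with FIRST {read}. Thus FOLLOW(F) = {print, read}.
FOLLOW(B): in B::=K int else B, the suffix after B is empty (adds nothing new); in R::=S B read do, B is followed by read do with FIRST {read}. Thus FOLLOW(B) = {read}.
FOLLOW(R): in S::=read R print do, R is followed by print do with FIRST {print}; in B::=R read, R is followed by read with FIRST {read}. Thus FOLLOW(R) = {print, read}.
FOLLOW(S): in K::=F print S else, S is followed by else with FIRST {else}; in R::=K S, the suffix after S is empty, so FOLLOW(S) ⊇ FOLLOW(R) = {print, read}; in R::=S B read do, S is followed by B read do with FIRST {else, print, read}. Thus FOLLOW(S) = {$, else, print, read}.
FOLLOW(K): in S::=else K, the suffix after K is empty, so FOLLOW(K) ⊇ FOLLOW(S) = {$, else, print, read}; in B::=K int else B, K is followed by int else B with FIRST {int}; in R::=K S, K is followed by S with FIRST {else, read}. Thus FOLLOW(K) = {$, else, int, print, read}.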